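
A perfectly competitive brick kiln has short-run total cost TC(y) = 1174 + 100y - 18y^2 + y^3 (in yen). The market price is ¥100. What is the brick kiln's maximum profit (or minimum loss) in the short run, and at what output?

AVC = 100 - 18y + y^2; min AVC = ¥19 at y = 9. Since P = ¥100 ≥ min AVC, the firm produces.
With MC = 100 - 36y + 3y^2, P = MC on the upward-sloping part at y* = 12.
TR = 100·12 = 1200. TC = 1174 + 336 = 1510. Profit = 1200 − 1510 = -¥310.
By producing, the firm covers all variable cost plus ¥864 of fixed cost; shutting down would lose the full ¥1174.

Profit = -¥310 at y = 12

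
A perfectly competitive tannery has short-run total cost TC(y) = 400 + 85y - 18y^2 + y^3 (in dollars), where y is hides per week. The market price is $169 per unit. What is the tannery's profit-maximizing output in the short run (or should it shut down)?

Strip out fixed cost: VC = 85y - 18y^2 + y^3. Then AVC = 85 - 18y + y^2 and MC = 85 - 36y + 3y^2.
The AVC parabola has its vertex at y = 18/2 = 9, where AVC = 85 - 18·9 + 9^2 = $4.
Since P = $169 ≥ min AVC = $4, price covers variable cost and the firm should produce.
Solving P = MC: -84 - 36y + 3y^2 = 0 ⇒ y = -2 or 14. On the upward-sloping branch, y* = 14.
Check: AVC at y = 14 is $29 ≤ P, so revenue covers variable cost.
Profit = P·y − TC = 169·14 − 806 = $1560.

Produce at y = 14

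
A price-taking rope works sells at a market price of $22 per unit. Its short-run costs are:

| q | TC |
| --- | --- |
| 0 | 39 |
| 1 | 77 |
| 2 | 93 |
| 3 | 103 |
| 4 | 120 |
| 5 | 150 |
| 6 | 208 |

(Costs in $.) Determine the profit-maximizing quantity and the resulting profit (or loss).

Tabulate TR − TC: q=0: -39; q=1: -55; q=2: -49; q=3: -37; q=4: -32; q=5: -40; q=6: -76.
Profit is maximized at q = 4. AVC there is 81/4 = $20.25 ≤ P, so producing beats shutting down (which would give -$39).

q = 4; profit = -$32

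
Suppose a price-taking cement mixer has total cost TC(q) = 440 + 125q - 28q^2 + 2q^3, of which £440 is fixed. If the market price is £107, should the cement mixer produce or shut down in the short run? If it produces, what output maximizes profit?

Variable cost is VC = 125q - 28q^2 + 2q^3, so AVC = VC/q = 125 - 28q + 2q^2 and MC = dTC/dq = 125 - 56q + 6q^2.
The AVC parabola has its vertex at q = 28/4 = 7, where AVC = 125 - 28·7 + 2·7^2 = £27.
P = £107 exceeds min AVC = £27, so the firm stays open.
Set P = MC: 107 = 125 - 56q + 6q^2 → 18 - 56q + 6q^2 = 0. The roots are q = 1/3 and q = 9; the profit-maximizing output is on the rising part of MC, so q* = 9.
Check: AVC at q = 9 is £35 ≤ P, so revenue covers variable cost.
Profit = P·q − TC = 107·9 − 755 = £208.

Produce at q = 9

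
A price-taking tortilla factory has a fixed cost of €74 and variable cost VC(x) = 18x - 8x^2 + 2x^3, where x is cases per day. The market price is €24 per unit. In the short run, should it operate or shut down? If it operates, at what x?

Produce at x = 3

Variable cost is VC = 18x - 8x^2 + 2x^3, so AVC = VC/x = 18 - 8x + 2x^2 and MC = dTC/dx = 18 - 16x + 6x^2.
AVC hits its minimum where MC = AVC, at x = 2, giving min AVC = 18 - 8·2 + 2·2^2 = €10.
Since P = €24 ≥ min AVC = €10, price covers variable cost and the firm should produce.
Set P = MC: 24 = 18 - 16x + 6x^2 → -6 - 16x + 6x^2 = 0. The roots are x = -1/3 and x = 3; the profit-maximizing output is on the rising part of MC, so x* = 3.
Check: AVC at x = 3 is €12 ≤ P, so revenue covers variable cost.
Profit = P·x − TC = 24·3 − 110 = -€38, a loss, but smaller than the €74 fixed cost the firm would lose by shutting down.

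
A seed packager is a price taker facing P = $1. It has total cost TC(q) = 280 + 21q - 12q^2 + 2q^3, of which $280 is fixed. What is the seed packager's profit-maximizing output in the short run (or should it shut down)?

From TC, MC = TC'(q) = 21 - 24q + 6q^2 and AVC = VC/q = 21 - 12q + 2q^2.
AVC hits its minimum where MC = AVC, at q = 3, giving min AVC = 21 - 12·3 + 2·3^2 = $3.
Since P = $1 < min AVC = $3, price fails to cover variable cost at any output.
The firm minimizes its loss by shutting down and losing only its fixed cost of $280.

Shut down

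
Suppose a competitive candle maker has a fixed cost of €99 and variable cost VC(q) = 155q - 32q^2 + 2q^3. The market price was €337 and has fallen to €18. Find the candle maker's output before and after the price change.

Output falls from 13 to 0 (the firm shuts down)

MC = 155 - 64q + 6q^2; the shutdown threshold is min AVC = €27 (at q = 8).
With P = €337 above the shutdown price, P = MC gives q = 13.
At P = €18 < min AVC = €27, price no longer covers variable cost at any output, so the firm shuts down: q = 0.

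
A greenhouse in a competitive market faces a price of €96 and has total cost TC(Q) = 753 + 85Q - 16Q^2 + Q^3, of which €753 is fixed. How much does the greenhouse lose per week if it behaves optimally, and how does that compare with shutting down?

Profit = -€27 at Q = 11

AVC = 85 - 16Q + Q^2 has its minimum €21 at Q = 8; price €96 clears that bar, so the firm operates.
With MC = 85 - 32Q + 3Q^2, P = MC on the upward-sloping part at Q* = 11.
TR = 96·11 = 1056. TC = 753 + 330 = 1083. Profit = 1056 − 1083 = -€27.
That loss of €27 beats the €753 the firm would lose by shutting down; producing recovers €726 of fixed cost.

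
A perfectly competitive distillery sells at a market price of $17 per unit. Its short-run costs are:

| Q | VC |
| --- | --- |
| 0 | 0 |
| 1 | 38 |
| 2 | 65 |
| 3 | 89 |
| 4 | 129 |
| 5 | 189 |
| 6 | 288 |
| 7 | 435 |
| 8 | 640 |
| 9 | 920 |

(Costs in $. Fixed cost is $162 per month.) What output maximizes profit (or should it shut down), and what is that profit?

Tabulate TR − TC: Q=0: -162; Q=1: -183; Q=2: -193; Q=3: -200; Q=4: -223; Q=5: -266; Q=6: -348; Q=7: -478; Q=8: -666; Q=9: -929.
Profit is highest at Q = 0. Equivalently, the lowest AVC in the table is 89/3 ≈ $29.67 at Q = 3, and P = $17 falls below it — price never covers variable cost, so the firm shuts down and loses only its fixed cost.

Q = 0 (shut down); profit = -$162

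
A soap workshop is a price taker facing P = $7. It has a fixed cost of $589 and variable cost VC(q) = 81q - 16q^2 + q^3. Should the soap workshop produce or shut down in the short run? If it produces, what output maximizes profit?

Shut down

From TC, MC = TC'(q) = 81 - 32q + 3q^2 and AVC = VC/q = 81 - 16q + q^2.
AVC hits its minimum where MC = AVC, at q = 8, giving min AVC = 81 - 16·8 + 8^2 = $17.
P = $7 lies below min AVC = $17; no output level covers variable cost.
The firm minimizes its loss by shutting down and losing only its fixed cost of $589.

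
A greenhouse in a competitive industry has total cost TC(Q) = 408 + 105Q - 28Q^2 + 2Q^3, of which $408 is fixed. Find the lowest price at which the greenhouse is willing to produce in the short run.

The firm shuts down when price falls below the minimum of average variable cost. AVC = VC/Q = 105 - 28Q + 2Q^2.
dAVC/dQ = -28 + 4Q = 0 gives Q = 7. min AVC = 105 - 28·7 + 2·7^2 = 7.
The firm shuts down for any P below $7.

$7 per unit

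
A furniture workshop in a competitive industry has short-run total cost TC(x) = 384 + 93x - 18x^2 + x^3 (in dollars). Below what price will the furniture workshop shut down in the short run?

$12 per unit

The shutdown price is the minimum of AVC. VC = 93x - 18x^2 + x^3, so AVC = 93 - 18x + x^2.
At the minimum of AVC, MC = AVC. MC = 93 - 36x + 3x^2; setting MC = AVC gives 2x^2 - 18x = 0, so x = 9. min AVC = 12.
For P < $12 the firm produces nothing.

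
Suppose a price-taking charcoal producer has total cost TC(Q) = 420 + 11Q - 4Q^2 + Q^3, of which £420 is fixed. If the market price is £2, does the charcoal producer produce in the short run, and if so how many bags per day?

From TC, MC = TC'(Q) = 11 - 8Q + 3Q^2 and AVC = VC/Q = 11 - 4Q + Q^2.
The AVC parabola has its vertex at Q = 4/2 = 2, where AVC = 11 - 4·2 + 2^2 = £7.
Since P = £2 < min AVC = £7, price fails to cover variable cost at any output.
Shutting down limits the loss to fixed cost, £420.

Shut down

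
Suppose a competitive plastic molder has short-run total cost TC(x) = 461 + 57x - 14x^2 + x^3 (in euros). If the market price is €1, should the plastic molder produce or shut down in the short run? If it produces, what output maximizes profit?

Strip out fixed cost: VC = 57x - 14x^2 + x^3. Then AVC = 57 - 14x + x^2 and MC = 57 - 28x + 3x^2.
AVC hits its minimum where MC = AVC, at x = 7, giving min AVC = 57 - 14·7 + 7^2 = €8.
Since P = €1 < min AVC = €8, price fails to cover variable cost at any output.
Shutting down limits the loss to fixed cost, €461.

Shut down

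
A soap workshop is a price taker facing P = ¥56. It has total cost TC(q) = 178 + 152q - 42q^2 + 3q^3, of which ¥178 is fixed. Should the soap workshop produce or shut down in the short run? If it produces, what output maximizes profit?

From TC, MC = TC'(q) = 152 - 84q + 9q^2 and AVC = VC/q = 152 - 42q + 3q^2.
AVC hits its minimum where MC = AVC, at q = 7, giving min AVC = 152 - 42·7 + 3·7^2 = ¥5.
P = ¥56 exceeds min AVC = ¥5, so the firm stays open.
P = MC gives 96 - 84q + 9q^2 = 0, with roots 4/3 and 8. Take the larger (rising MC): q* = 8.
Check: AVC at q = 8 is ¥8 ≤ P, so revenue covers variable cost.
Profit = P·q − TC = 56·8 − 242 = ¥206.

Produce at q = 8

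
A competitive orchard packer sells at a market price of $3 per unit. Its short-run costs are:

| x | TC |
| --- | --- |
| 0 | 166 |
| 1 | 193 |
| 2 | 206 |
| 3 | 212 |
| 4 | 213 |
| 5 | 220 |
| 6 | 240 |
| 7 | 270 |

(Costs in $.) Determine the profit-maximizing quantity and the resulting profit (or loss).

Tabulate TR − TC: x=0: -166; x=1: -190; x=2: -200; x=3: -203; x=4: -201; x=5: -205; x=6: -222; x=7: -249.
Profit is highest at x = 0. Equivalently, the lowest AVC in the table is 54/5 ≈ $10.80 at x = 5, and P = $3 falls below it — price never covers variable cost, so the firm shuts down and loses only its fixed cost.

x = 0 (shut down); profit = -$166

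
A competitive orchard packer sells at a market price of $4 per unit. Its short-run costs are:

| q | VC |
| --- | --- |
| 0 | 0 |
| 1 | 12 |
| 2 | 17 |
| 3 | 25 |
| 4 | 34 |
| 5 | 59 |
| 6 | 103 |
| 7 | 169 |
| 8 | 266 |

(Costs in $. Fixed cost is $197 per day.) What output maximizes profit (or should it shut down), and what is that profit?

q = 0 (shut down); profit = -$197

Tabulate TR − TC: q=0: -197; q=1: -205; q=2: -206; q=3: -210; q=4: -215; q=5: -236; q=6: -276; q=7: -338; q=8: -431.
Profit is highest at q = 0. Equivalently, the lowest AVC in the table is 25/3 ≈ $8.33 at q = 3, and P = $4 falls below it — price never covers variable cost, so the firm shuts down and loses only its fixed cost.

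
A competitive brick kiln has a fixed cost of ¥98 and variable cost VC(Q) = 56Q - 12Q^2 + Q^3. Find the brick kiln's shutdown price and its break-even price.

Shutdown price = ¥20; break-even price = ¥35

Shutdown price = min AVC. AVC = 56 - 12Q + Q^2, with vertex at Q = 6 and minimum ¥20.
ATC = 98/Q + 56 - 12Q + Q^2. Setting dATC/dQ = −98/Q^2 − 12 + 2Q = 0 gives Q = 7 (since 2·7^3 − 12·7^2 = 98).
min ATC = 98/7 + 56 − 12·7 + 7^2 = ¥35. That is the break-even price.
Between these two prices the firm operates at a loss; above ¥35 it earns a profit.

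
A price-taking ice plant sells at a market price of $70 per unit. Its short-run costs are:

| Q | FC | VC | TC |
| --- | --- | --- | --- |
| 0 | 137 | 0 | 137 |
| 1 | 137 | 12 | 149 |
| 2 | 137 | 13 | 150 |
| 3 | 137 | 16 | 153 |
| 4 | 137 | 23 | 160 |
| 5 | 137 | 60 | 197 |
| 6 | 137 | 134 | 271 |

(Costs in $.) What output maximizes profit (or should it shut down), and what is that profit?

Q = 5; profit = $153

Compute π = P·Q − TC at each output: Q=0: -137; Q=1: -79; Q=2: -10; Q=3: 57; Q=4: 120; Q=5: 153; Q=6: 149.
Profit is maximized at Q = 5. AVC there is 60/5 = $12 ≤ P, so producing beats shutting down (which would give -$137).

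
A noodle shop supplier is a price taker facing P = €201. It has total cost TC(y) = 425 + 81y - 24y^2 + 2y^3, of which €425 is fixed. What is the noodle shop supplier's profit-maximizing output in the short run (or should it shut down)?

Produce at y = 10

From TC, MC = TC'(y) = 81 - 48y + 6y^2 and AVC = VC/y = 81 - 24y + 2y^2.
AVC is minimized where dAVC/dy = -24 + 4y = 0, at y = 6; min AVC = 81 - 24·6 + 2·6^2 = €9.
Since P = €201 ≥ min AVC = €9, price covers variable cost and the firm should produce.
Set P = MC: 201 = 81 - 48y + 6y^2 → -120 - 48y + 6y^2 = 0. The roots are y = -2 and y = 10; the profit-maximizing output is on the rising part of MC, so y* = 10.
Check: AVC at y = 10 is €41 ≤ P, so revenue covers variable cost.
Profit = P·y − TC = 201·10 − 835 = €1175.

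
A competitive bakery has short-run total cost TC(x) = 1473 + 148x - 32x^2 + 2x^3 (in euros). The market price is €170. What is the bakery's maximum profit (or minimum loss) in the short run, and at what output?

AVC = 148 - 32x + 2x^2; min AVC = €20 at x = 8. Since P = €170 ≥ min AVC, the firm produces.
With MC = 148 - 64x + 6x^2, P = MC on the upward-sloping part at x* = 11.
TR = 170·11 = 1870. TC = 1473 + 418 = 1891. Profit = 1870 − 1891 = -€21.
Shutting down would mean losing the fixed cost of €1473, so operating at a loss of €21 is better by €1452.

Profit = -€21 at x = 11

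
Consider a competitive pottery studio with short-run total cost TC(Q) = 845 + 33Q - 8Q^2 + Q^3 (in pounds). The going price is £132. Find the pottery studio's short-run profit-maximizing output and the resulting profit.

AVC = 33 - 8Q + Q^2; min AVC = £17 at Q = 4. Since P = £132 ≥ min AVC, the firm produces.
MC = 33 - 16Q + 3Q^2. Setting P = MC and taking the root on the rising branch gives Q* = 9.
TR = 132·9 = 1188. TC = 845 + 378 = 1223. Profit = 1188 − 1223 = -£35.
Shutting down would mean losing the fixed cost of £845, so operating at a loss of £35 is better by £810.

Profit = -£35 at Q = 9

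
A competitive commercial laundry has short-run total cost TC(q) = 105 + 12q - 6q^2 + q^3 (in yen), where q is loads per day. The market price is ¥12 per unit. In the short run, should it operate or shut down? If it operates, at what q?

Produce at q = 4

From TC, MC = TC'(q) = 12 - 12q + 3q^2 and AVC = VC/q = 12 - 6q + q^2.
The AVC parabola has its vertex at q = 6/2 = 3, where AVC = 12 - 6·3 + 3^2 = ¥3.
Since P = ¥12 ≥ min AVC = ¥3, price covers variable cost and the firm should produce.
Set P = MC: 12 = 12 - 12q + 3q^2 → -12q + 3q^2 = 0. The roots are q = 0 and q = 4; the profit-maximizing output is on the rising part of MC, so q* = 4.
Check: AVC at q = 4 is ¥4 ≤ P, so revenue covers variable cost.
Profit = P·q − TC = 12·4 − 121 = -¥73, a loss, but smaller than the ¥105 fixed cost the firm would lose by shutting down.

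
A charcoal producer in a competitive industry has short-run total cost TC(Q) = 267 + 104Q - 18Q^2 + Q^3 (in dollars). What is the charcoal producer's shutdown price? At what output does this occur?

$23 per unit, at Q = 9

The shutdown price is the minimum of AVC. VC = 104Q - 18Q^2 + Q^3, so AVC = 104 - 18Q + Q^2.
At the minimum of AVC, MC = AVC. MC = 104 - 36Q + 3Q^2; setting MC = AVC gives 2Q^2 - 18Q = 0, so Q = 9. min AVC = 23.
So the shutdown price is $23.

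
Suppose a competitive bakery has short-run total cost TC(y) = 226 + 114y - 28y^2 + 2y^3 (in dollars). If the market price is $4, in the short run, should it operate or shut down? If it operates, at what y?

Strip out fixed cost: VC = 114y - 28y^2 + 2y^3. Then AVC = 114 - 28y + 2y^2 and MC = 114 - 56y + 6y^2.
AVC is minimized where dAVC/dy = -28 + 4y = 0, at y = 7; min AVC = 114 - 28·7 + 2·7^2 = $16.
P = $4 lies below min AVC = $16; no output level covers variable cost.
Shutting down limits the loss to fixed cost, $226.

Shut down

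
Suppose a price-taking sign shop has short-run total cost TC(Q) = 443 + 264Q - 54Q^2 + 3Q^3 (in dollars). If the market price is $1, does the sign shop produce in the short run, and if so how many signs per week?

Shut down

Variable cost is VC = 264Q - 54Q^2 + 3Q^3, so AVC = VC/Q = 264 - 54Q + 3Q^2 and MC = dTC/dQ = 264 - 108Q + 9Q^2.
The AVC parabola has its vertex at Q = 54/6 = 9, where AVC = 264 - 54·9 + 3·9^2 = $21.
With P < min AVC ($1 < $21), every unit sold adds to the loss.
Shutting down limits the loss to fixed cost, $443.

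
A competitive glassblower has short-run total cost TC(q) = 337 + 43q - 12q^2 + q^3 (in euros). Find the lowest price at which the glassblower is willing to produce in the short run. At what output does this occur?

€7 per unit, at q = 6

The firm shuts down when price falls below the minimum of average variable cost. AVC = VC/q = 43 - 12q + q^2.
dAVC/dq = -12 + 2q = 0 gives q = 6. min AVC = 43 - 12·6 + 6^2 = 7.
The firm shuts down for any P below €7.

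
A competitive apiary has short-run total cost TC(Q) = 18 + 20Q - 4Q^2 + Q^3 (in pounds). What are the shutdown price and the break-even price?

Shutdown price = £16; break-even price = £23

AVC = 20 - 4Q + Q^2; minimized at Q = 2, giving min AVC = £16. That is the shutdown price.
ATC = 18/Q + 20 - 4Q + Q^2. Setting dATC/dQ = −18/Q^2 − 4 + 2Q = 0 gives Q = 3 (since 2·3^3 − 4·3^2 = 18).
min ATC = 18/3 + 20 − 4·3 + 3^2 = £23. That is the break-even price.
Between these two prices the firm operates at a loss; above £23 it earns a profit.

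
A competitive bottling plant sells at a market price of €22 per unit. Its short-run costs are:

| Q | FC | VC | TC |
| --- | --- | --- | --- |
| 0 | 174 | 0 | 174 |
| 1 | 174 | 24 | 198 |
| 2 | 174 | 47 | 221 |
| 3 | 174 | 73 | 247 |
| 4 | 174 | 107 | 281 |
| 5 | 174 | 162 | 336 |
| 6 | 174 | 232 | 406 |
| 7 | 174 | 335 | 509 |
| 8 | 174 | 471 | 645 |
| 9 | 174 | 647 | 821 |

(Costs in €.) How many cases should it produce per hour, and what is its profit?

Tabulate TR − TC: Q=0: -174; Q=1: -176; Q=2: -177; Q=3: -181; Q=4: -193; Q=5: -226; Q=6: -274; Q=7: -355; Q=8: -469; Q=9: -623.
Profit is highest at Q = 0. Equivalently, the lowest AVC in the table is 47/2 ≈ €23.50 at Q = 2, and P = €22 falls below it — price never covers variable cost, so the firm shuts down and loses only its fixed cost.

Q = 0 (shut down); profit = -€174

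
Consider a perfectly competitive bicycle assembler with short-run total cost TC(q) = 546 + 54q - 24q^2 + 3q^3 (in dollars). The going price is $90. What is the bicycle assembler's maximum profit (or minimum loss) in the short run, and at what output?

Profit = -$114 at q = 6

AVC = 54 - 24q + 3q^2 has its minimum $6 at q = 4; price $90 clears that bar, so the firm operates.
MC = 54 - 48q + 9q^2. Setting P = MC and taking the root on the rising branch gives q* = 6.
TR = 90·6 = 540. TC = 546 + 108 = 654. Profit = 540 − 654 = -$114.
That loss of $114 beats the $546 the firm would lose by shutting down; producing recovers $432 of fixed cost.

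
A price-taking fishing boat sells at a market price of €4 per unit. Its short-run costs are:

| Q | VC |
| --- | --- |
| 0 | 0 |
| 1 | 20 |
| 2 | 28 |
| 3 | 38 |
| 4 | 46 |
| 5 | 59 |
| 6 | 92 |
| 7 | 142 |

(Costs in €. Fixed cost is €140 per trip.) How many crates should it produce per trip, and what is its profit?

Profit at each row (π = 4Q − TC): Q=0: -140; Q=1: -156; Q=2: -160; Q=3: -166; Q=4: -170; Q=5: -179; Q=6: -208; Q=7: -254.
Profit is highest at Q = 0. Equivalently, the lowest AVC in the table is 46/4 ≈ €11.50 at Q = 4, and P = €4 falls below it — price never covers variable cost, so the firm shuts down and loses only its fixed cost.

Q = 0 (shut down); profit = -€140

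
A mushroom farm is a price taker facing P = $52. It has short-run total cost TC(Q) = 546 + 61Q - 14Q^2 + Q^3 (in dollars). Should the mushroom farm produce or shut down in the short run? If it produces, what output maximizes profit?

From TC, MC = TC'(Q) = 61 - 28Q + 3Q^2 and AVC = VC/Q = 61 - 14Q + Q^2.
AVC hits its minimum where MC = AVC, at Q = 7, giving min AVC = 61 - 14·7 + 7^2 = $12.
Because $52 ≥ $12, revenue can cover variable cost; the firm operates.
Solving P = MC: 9 - 28Q + 3Q^2 = 0 ⇒ Q = 1/3 or 9. On the upward-sloping branch, Q* = 9.
Check: AVC at Q = 9 is $16 ≤ P, so revenue covers variable cost.
Profit = P·Q − TC = 52·9 − 690 = -$222, a loss, but smaller than the $546 fixed cost the firm would lose by shutting down.

Produce at Q = 9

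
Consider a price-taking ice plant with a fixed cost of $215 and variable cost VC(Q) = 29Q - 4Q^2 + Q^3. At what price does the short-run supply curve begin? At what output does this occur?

$25 per unit, at Q = 2

The firm shuts down when price falls below the minimum of average variable cost. AVC = VC/Q = 29 - 4Q + Q^2.
dAVC/dQ = -4 + 2Q = 0 gives Q = 2. min AVC = 29 - 4·2 + 2^2 = 25.
For P < $25 the firm produces nothing.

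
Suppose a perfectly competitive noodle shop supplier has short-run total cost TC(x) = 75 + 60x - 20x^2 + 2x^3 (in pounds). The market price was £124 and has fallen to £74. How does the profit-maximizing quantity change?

Output falls from 8 to 7

AVC = 60 - 20x + 2x^2, minimized at x = 5 where min AVC = £10. MC = 60 - 40x + 6x^2.
With P = £124 above the shutdown price, P = MC gives x = 8.
At P = £74 ≥ min AVC, set P = MC: x = 7. The firm stays open but cuts output.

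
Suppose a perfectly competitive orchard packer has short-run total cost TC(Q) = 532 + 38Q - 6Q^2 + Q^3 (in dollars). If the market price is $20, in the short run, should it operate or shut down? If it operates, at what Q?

Variable cost is VC = 38Q - 6Q^2 + Q^3, so AVC = VC/Q = 38 - 6Q + Q^2 and MC = dTC/dQ = 38 - 12Q + 3Q^2.
AVC hits its minimum where MC = AVC, at Q = 3, giving min AVC = 38 - 6·3 + 3^2 = $29.
P = $20 lies below min AVC = $29; no output level covers variable cost.
The firm minimizes its loss by shutting down and losing only its fixed cost of $532.

Shut down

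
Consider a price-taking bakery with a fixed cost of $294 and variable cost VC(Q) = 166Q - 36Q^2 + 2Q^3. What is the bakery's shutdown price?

The shutdown price is the minimum of AVC. VC = 166Q - 36Q^2 + 2Q^3, so AVC = 166 - 36Q + 2Q^2.
dAVC/dQ = -36 + 4Q = 0 gives Q = 9. min AVC = 166 - 36·9 + 2·9^2 = 4.
So the shutdown price is $4.

$4 per unit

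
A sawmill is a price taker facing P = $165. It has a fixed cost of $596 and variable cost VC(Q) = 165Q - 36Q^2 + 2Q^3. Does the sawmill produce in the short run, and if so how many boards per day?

Variable cost is VC = 165Q - 36Q^2 + 2Q^3, so AVC = VC/Q = 165 - 36Q + 2Q^2 and MC = dTC/dQ = 165 - 72Q + 6Q^2.
AVC hits its minimum where MC = AVC, at Q = 9, giving min AVC = 165 - 36·9 + 2·9^2 = $3.
Because $165 ≥ $3, revenue can cover variable cost; the firm operates.
Set P = MC: 165 = 165 - 72Q + 6Q^2 → -72Q + 6Q^2 = 0. The roots are Q = 0 and Q = 12; the profit-maximizing output is on the rising part of MC, so Q* = 12.
Check: AVC at Q = 12 is $21 ≤ P, so revenue covers variable cost.
Profit = P·Q − TC = 165·12 − 848 = $1132.

Produce at Q = 12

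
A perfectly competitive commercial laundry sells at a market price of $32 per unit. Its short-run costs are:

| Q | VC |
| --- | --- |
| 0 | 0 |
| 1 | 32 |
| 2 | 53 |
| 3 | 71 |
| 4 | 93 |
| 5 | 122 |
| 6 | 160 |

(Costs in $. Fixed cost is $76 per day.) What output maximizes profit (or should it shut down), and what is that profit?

Compute π = P·Q − TC at each output: Q=0: -76; Q=1: -76; Q=2: -65; Q=3: -51; Q=4: -41; Q=5: -38; Q=6: -44.
Profit is maximized at Q = 5. AVC there is 122/5 = $24.40 ≤ P, so producing beats shutting down (which would give -$76).

Q = 5; profit = -$38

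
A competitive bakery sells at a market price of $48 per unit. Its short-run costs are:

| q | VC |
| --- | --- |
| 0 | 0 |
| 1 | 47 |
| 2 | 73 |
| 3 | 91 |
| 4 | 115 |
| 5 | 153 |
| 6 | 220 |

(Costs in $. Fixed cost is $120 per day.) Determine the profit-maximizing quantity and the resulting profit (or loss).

Profit at each row (π = 48q − TC): q=0: -120; q=1: -119; q=2: -97; q=3: -67; q=4: -43; q=5: -33; q=6: -52.
Profit is maximized at q = 5. AVC there is 153/5 = $30.60 ≤ P, so producing beats shutting down (which would give -$120).

q = 5; profit = -$33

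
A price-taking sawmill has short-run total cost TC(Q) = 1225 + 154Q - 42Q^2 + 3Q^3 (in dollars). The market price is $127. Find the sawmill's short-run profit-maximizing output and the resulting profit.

AVC = 154 - 42Q + 3Q^2 has its minimum $7 at Q = 7; price $127 clears that bar, so the firm operates.
MC = 154 - 84Q + 9Q^2. Setting P = MC and taking the root on the rising branch gives Q* = 9.
TR = 127·9 = 1143. TC = 1225 + 171 = 1396. Profit = 1143 − 1396 = -$253.
Shutting down would mean losing the fixed cost of $1225, so operating at a loss of $253 is better by $972.

Profit = -$253 at Q = 9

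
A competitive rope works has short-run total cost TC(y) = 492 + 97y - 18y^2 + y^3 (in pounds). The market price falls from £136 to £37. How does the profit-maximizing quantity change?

MC = 97 - 36y + 3y^2; the shutdown threshold is min AVC = £16 (at y = 9).
At P = £136 ≥ min AVC, set P = MC on the rising branch: y = 13.
At P = £37 ≥ min AVC, set P = MC: y = 10. The firm stays open but cuts output.

Output falls from 13 to 10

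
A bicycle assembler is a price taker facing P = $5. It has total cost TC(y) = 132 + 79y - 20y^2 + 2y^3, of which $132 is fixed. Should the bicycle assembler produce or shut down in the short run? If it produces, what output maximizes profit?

Shut down

From TC, MC = TC'(y) = 79 - 40y + 6y^2 and AVC = VC/y = 79 - 20y + 2y^2.
The AVC parabola has its vertex at y = 20/4 = 5, where AVC = 79 - 20·5 + 2·5^2 = $29.
Since P = $5 < min AVC = $29, price fails to cover variable cost at any output.
Best response: produce nothing and absorb the $132 fixed cost.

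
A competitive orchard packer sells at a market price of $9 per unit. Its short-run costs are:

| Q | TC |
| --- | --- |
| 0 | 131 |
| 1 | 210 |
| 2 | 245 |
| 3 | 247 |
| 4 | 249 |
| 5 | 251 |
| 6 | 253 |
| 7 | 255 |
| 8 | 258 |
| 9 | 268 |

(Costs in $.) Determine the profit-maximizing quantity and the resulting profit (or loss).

Q = 0 (shut down); profit = -$131

Profit at each row (π = 9Q − TC): Q=0: -131; Q=1: -201; Q=2: -227; Q=3: -220; Q=4: -213; Q=5: -206; Q=6: -199; Q=7: -192; Q=8: -186; Q=9: -187.
Profit is highest at Q = 0. Equivalently, the lowest AVC in the table is 137/9 ≈ $15.22 at Q = 9, and P = $9 falls below it — price never covers variable cost, so the firm shuts down and loses only its fixed cost.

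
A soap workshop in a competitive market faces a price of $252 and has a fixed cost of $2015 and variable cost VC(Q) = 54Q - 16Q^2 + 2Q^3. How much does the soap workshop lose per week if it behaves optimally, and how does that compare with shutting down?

Profit = -$395 at Q = 9

AVC = 54 - 16Q + 2Q^2 has its minimum $22 at Q = 4; price $252 clears that bar, so the firm operates.
MC = 54 - 32Q + 6Q^2. Setting P = MC and taking the root on the rising branch gives Q* = 9.
TR = 252·9 = 2268. TC = 2015 + 648 = 2663. Profit = 2268 − 2663 = -$395.
Shutting down would mean losing the fixed cost of $2015, so operating at a loss of $395 is better by $1620.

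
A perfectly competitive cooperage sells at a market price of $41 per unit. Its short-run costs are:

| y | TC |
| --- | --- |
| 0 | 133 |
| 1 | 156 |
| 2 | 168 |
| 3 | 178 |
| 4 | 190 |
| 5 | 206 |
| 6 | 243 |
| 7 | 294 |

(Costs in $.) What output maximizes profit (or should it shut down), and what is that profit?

y = 6; profit = $3

Compute π = P·y − TC at each output: y=0: -133; y=1: -115; y=2: -86; y=3: -55; y=4: -26; y=5: -1; y=6: 3; y=7: -7.
Profit is maximized at y = 6. AVC there is 110/6 = $18.33 ≤ P, so producing beats shutting down (which would give -$133).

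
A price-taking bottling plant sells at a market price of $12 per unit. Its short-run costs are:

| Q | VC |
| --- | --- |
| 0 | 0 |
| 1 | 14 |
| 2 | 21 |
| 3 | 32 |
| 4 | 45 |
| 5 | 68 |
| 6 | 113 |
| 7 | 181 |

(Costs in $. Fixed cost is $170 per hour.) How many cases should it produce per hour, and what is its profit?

Q = 3; profit = -$166

Tabulate TR − TC: Q=0: -170; Q=1: -172; Q=2: -167; Q=3: -166; Q=4: -167; Q=5: -178; Q=6: -211; Q=7: -267.
Profit is maximized at Q = 3. AVC there is 32/3 = $10.67 ≤ P, so producing beats shutting down (which would give -$170).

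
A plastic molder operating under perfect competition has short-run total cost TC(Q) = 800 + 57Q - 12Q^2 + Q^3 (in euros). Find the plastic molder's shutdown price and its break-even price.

Shutdown price = min AVC. AVC = 57 - 12Q + Q^2, with vertex at Q = 6 and minimum €21.
ATC = 800/Q + 57 - 12Q + Q^2. Setting dATC/dQ = −800/Q^2 − 12 + 2Q = 0 gives Q = 10 (since 2·10^3 − 12·10^2 = 800).
min ATC = 800/10 + 57 − 12·10 + 10^2 = €117. That is the break-even price.
For €21 ≤ P < €117 the firm produces at a loss; below €21 it shuts down.

Shutdown price = €21; break-even price = €117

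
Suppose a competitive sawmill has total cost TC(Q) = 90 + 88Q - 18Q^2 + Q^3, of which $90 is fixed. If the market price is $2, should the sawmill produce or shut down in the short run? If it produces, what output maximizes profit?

Shut down

Variable cost is VC = 88Q - 18Q^2 + Q^3, so AVC = VC/Q = 88 - 18Q + Q^2 and MC = dTC/dQ = 88 - 36Q + 3Q^2.
The AVC parabola has its vertex at Q = 18/2 = 9, where AVC = 88 - 18·9 + 9^2 = $7.
P = $2 lies below min AVC = $7; no output level covers variable cost.
Best response: produce nothing and absorb the $90 fixed cost.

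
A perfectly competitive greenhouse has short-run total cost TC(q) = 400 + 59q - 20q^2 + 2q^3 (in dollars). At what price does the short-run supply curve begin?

$9 per unit

The firm shuts down when price falls below the minimum of average variable cost. AVC = VC/q = 59 - 20q + 2q^2.
dAVC/dq = -20 + 4q = 0 gives q = 5. min AVC = 59 - 20·5 + 2·5^2 = 9.
The firm shuts down for any P below $9.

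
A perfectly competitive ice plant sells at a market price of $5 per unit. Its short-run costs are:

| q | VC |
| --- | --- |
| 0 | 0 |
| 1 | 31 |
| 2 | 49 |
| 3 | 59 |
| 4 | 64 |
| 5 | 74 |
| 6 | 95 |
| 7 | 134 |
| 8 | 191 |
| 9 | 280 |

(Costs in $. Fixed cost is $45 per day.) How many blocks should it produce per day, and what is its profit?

q = 0 (shut down); profit = -$45

Tabulate TR − TC: q=0: -45; q=1: -71; q=2: -84; q=3: -89; q=4: -89; q=5: -94; q=6: -110; q=7: -144; q=8: -196; q=9: -280.
Profit is highest at q = 0. Equivalently, the lowest AVC in the table is 74/5 ≈ $14.80 at q = 5, and P = $5 falls below it — price never covers variable cost, so the firm shuts down and loses only its fixed cost.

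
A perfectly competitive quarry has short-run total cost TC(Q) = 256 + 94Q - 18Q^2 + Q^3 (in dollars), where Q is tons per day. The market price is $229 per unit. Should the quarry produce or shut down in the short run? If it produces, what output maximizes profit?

Produce at Q = 15

Variable cost is VC = 94Q - 18Q^2 + Q^3, so AVC = VC/Q = 94 - 18Q + Q^2 and MC = dTC/dQ = 94 - 36Q + 3Q^2.
The AVC parabola has its vertex at Q = 18/2 = 9, where AVC = 94 - 18·9 + 9^2 = $13.
Because $229 ≥ $13, revenue can cover variable cost; the firm operates.
Set P = MC: 229 = 94 - 36Q + 3Q^2 → -135 - 36Q + 3Q^2 = 0. The roots are Q = -3 and Q = 15; the profit-maximizing output is on the rising part of MC, so Q* = 15.
Check: AVC at Q = 15 is $49 ≤ P, so revenue covers variable cost.
Profit = P·Q − TC = 229·15 − 991 = $2444.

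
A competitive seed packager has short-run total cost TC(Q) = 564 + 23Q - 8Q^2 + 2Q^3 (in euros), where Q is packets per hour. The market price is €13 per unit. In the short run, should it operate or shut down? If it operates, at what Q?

Variable cost is VC = 23Q - 8Q^2 + 2Q^3, so AVC = VC/Q = 23 - 8Q + 2Q^2 and MC = dTC/dQ = 23 - 16Q + 6Q^2.
The AVC parabola has its vertex at Q = 8/4 = 2, where AVC = 23 - 8·2 + 2·2^2 = €15.
P = €13 lies below min AVC = €15; no output level covers variable cost.
Shutting down limits the loss to fixed cost, €564.

Shut down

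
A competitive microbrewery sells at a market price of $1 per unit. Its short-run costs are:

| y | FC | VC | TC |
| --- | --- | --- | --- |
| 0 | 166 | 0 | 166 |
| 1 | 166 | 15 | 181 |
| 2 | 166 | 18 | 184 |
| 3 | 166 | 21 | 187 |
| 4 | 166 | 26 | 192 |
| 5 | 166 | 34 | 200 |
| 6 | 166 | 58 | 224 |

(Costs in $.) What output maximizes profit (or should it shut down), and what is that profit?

Compute π = P·y − TC at each output: y=0: -166; y=1: -180; y=2: -182; y=3: -184; y=4: -188; y=5: -195; y=6: -218.
Profit is highest at y = 0. Equivalently, the lowest AVC in the table is 26/4 ≈ $6.50 at y = 4, and P = $1 falls below it — price never covers variable cost, so the firm shuts down and loses only its fixed cost.

y = 0 (shut down); profit = -$166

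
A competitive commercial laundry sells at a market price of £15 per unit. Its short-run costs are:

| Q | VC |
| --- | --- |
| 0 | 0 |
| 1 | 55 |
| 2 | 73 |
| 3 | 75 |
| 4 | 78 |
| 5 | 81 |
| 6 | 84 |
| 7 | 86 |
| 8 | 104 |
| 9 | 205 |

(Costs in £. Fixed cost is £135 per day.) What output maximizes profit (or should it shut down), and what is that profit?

Compute π = P·Q − TC at each output: Q=0: -135; Q=1: -175; Q=2: -178; Q=3: -165; Q=4: -153; Q=5: -141; Q=6: -129; Q=7: -116; Q=8: -119; Q=9: -205.
Profit is maximized at Q = 7. AVC there is 86/7 = £12.29 ≤ P, so producing beats shutting down (which would give -£135).

Q = 7; profit = -£116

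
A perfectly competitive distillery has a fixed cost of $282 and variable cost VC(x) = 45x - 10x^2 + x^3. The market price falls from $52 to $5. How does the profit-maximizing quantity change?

Output falls from 7 to 0 (the firm shuts down)

AVC = 45 - 10x + x^2, minimized at x = 5 where min AVC = $20. MC = 45 - 20x + 3x^2.
With P = $52 above the shutdown price, P = MC gives x = 7.
At P = $5 < min AVC = $20, price no longer covers variable cost at any output, so the firm shuts down: x = 0.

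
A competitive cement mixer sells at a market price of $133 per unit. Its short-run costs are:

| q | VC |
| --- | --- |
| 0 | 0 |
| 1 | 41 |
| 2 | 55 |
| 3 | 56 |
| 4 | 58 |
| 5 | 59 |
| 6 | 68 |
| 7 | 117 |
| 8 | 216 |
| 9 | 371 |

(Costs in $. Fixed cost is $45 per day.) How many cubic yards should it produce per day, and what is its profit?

Tabulate TR − TC: q=0: -45; q=1: 47; q=2: 166; q=3: 298; q=4: 429; q=5: 561; q=6: 685; q=7: 769; q=8: 803; q=9: 781.
Profit is maximized at q = 8. AVC there is 216/8 = $27 ≤ P, so producing beats shutting down (which would give -$45).

q = 8; profit = $803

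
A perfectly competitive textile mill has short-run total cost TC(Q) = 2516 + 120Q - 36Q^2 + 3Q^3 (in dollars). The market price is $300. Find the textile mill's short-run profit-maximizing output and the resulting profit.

Profit = -$116 at Q = 10

AVC = 120 - 36Q + 3Q^2; min AVC = $12 at Q = 6. Since P = $300 ≥ min AVC, the firm produces.
With MC = 120 - 72Q + 9Q^2, P = MC on the upward-sloping part at Q* = 10.
TR = 300·10 = 3000. TC = 2516 + 600 = 3116. Profit = 3000 − 3116 = -$116.
By producing, the firm covers all variable cost plus $2400 of fixed cost; shutting down would lose the full $2516.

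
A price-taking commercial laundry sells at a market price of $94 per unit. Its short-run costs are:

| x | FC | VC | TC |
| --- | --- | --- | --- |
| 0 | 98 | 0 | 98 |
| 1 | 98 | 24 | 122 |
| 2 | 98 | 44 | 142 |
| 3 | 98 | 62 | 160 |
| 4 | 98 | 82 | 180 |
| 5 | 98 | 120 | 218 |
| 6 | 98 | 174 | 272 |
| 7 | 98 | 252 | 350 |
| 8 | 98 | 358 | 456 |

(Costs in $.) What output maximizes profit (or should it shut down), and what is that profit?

Tabulate TR − TC: x=0: -98; x=1: -28; x=2: 46; x=3: 122; x=4: 196; x=5: 252; x=6: 292; x=7: 308; x=8: 296.
Profit is maximized at x = 7. AVC there is 252/7 = $36 ≤ P, so producing beats shutting down (which would give -$98).

x = 7; profit = $308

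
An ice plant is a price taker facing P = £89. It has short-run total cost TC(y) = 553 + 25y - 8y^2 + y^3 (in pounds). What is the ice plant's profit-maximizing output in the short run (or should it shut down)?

Produce at y = 8

Variable cost is VC = 25y - 8y^2 + y^3, so AVC = VC/y = 25 - 8y + y^2 and MC = dTC/dy = 25 - 16y + 3y^2.
The AVC parabola has its vertex at y = 8/2 = 4, where AVC = 25 - 8·4 + 4^2 = £9.
P = £89 exceeds min AVC = £9, so the firm stays open.
P = MC gives -64 - 16y + 3y^2 = 0, with roots -8/3 and 8. Take the larger (rising MC): y* = 8.
Check: AVC at y = 8 is £25 ≤ P, so revenue covers variable cost.
Profit = P·y − TC = 89·8 − 753 = -£41, a loss, but smaller than the £553 fixed cost the firm would lose by shutting down.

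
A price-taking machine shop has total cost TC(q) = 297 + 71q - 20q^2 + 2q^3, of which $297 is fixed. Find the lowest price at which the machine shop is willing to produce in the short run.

$21 per unit

Short-run supply begins at min AVC. From VC = 71q - 20q^2 + 2q^3, AVC = 71 - 20q + 2q^2.
At the minimum of AVC, MC = AVC. MC = 71 - 40q + 6q^2; setting MC = AVC gives 4q^2 - 20q = 0, so q = 5. min AVC = 21.
For P < $21 the firm produces nothing.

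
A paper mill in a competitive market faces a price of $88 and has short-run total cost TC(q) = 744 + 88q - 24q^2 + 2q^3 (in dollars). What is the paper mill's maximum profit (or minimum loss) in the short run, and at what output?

AVC = 88 - 24q + 2q^2; min AVC = $16 at q = 6. Since P = $88 ≥ min AVC, the firm produces.
With MC = 88 - 48q + 6q^2, P = MC on the upward-sloping part at q* = 8.
TR = 88·8 = 704. TC = 744 + 192 = 936. Profit = 704 − 936 = -$232.
Shutting down would mean losing the fixed cost of $744, so operating at a loss of $232 is better by $512.

Profit = -$232 at q = 8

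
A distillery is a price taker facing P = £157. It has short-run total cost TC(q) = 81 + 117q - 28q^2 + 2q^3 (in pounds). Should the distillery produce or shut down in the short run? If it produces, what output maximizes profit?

Produce at q = 10

Variable cost is VC = 117q - 28q^2 + 2q^3, so AVC = VC/q = 117 - 28q + 2q^2 and MC = dTC/dq = 117 - 56q + 6q^2.
AVC is minimized where dAVC/dq = -28 + 4q = 0, at q = 7; min AVC = 117 - 28·7 + 2·7^2 = £19.
P = £157 exceeds min AVC = £19, so the firm stays open.
Solving P = MC: -40 - 56q + 6q^2 = 0 ⇒ q = -2/3 or 10. On the upward-sloping branch, q* = 10.
Check: AVC at q = 10 is £37 ≤ P, so revenue covers variable cost.
Profit = P·q − TC = 157·10 − 451 = £1119.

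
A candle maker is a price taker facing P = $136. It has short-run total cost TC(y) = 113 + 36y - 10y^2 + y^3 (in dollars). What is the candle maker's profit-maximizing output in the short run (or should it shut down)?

Produce at y = 10

From TC, MC = TC'(y) = 36 - 20y + 3y^2 and AVC = VC/y = 36 - 10y + y^2.
AVC is minimized where dAVC/dy = -10 + 2y = 0, at y = 5; min AVC = 36 - 10·5 + 5^2 = $11.
Because $136 ≥ $11, revenue can cover variable cost; the firm operates.
P = MC gives -100 - 20y + 3y^2 = 0, with roots -10/3 and 10. Take the larger (rising MC): y* = 10.
Check: AVC at y = 10 is $36 ≤ P, so revenue covers variable cost.
Profit = P·y − TC = 136·10 − 473 = $887.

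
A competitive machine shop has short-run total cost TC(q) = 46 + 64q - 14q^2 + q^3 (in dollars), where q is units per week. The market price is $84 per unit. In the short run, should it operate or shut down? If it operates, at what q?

Produce at q = 10

From TC, MC = TC'(q) = 64 - 28q + 3q^2 and AVC = VC/q = 64 - 14q + q^2.
AVC hits its minimum where MC = AVC, at q = 7, giving min AVC = 64 - 14·7 + 7^2 = $15.
Since P = $84 ≥ min AVC = $15, price covers variable cost and the firm should produce.
Solving P = MC: -20 - 28q + 3q^2 = 0 ⇒ q = -2/3 or 10. On the upward-sloping branch, q* = 10.
Check: AVC at q = 10 is $24 ≤ P, so revenue covers variable cost.
Profit = P·q − TC = 84·10 − 286 = $554.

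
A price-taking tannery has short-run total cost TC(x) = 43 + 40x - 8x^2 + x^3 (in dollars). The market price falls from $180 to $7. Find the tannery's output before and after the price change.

MC = 40 - 16x + 3x^2; the shutdown threshold is min AVC = $24 (at x = 4).
With P = $180 above the shutdown price, P = MC gives x = 10.
At P = $7 < min AVC = $24, price no longer covers variable cost at any output, so the firm shuts down: x = 0.

Output falls from 10 to 0 (the firm shuts down)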